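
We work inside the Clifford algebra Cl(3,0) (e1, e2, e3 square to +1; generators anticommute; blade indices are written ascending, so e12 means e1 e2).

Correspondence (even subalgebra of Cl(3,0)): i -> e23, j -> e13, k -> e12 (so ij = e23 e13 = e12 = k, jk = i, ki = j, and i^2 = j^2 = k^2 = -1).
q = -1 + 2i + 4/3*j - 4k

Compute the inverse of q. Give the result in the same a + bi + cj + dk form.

In blades: q = -1 - 4*e12 + 4/3*e13 + 2*e23.
With qbar = -1 + 4*e12 - 4/3*e13 - 2*e23 (scalar fixed, mapped units negated), q qbar = 205/9 (the sum of squared coefficients), so q^-1 = qbar / (205/9) = -9/205 + 36/205*e12 - 12/205*e13 - 18/205*e23; translating back:
Answer: -9/205 - 18/205*i - 12/205*j + 36/205*k


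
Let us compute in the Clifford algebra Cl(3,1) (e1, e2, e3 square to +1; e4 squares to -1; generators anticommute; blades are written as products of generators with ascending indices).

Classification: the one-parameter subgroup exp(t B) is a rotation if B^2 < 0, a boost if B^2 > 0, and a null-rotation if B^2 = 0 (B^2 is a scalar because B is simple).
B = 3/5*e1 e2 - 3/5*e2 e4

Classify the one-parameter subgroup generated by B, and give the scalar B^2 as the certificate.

B^2 term by term: the squares give (3/5)^2*(e1 e2)^2 + (-3/5)^2*(e2 e4)^2 = 9/25*(-1) + 9/25*(+1) = 0 (each basis 2-blade squares to minus the product of its generators' squares); cross terms between blades sharing an index anticommute and cancel. So B^2 = 0.
Answer: null-rotation, certificate B^2 = 0. Key observation: B^2 = 0 is a conjugation invariant, so its sign decides the class regardless of the surface form of B.


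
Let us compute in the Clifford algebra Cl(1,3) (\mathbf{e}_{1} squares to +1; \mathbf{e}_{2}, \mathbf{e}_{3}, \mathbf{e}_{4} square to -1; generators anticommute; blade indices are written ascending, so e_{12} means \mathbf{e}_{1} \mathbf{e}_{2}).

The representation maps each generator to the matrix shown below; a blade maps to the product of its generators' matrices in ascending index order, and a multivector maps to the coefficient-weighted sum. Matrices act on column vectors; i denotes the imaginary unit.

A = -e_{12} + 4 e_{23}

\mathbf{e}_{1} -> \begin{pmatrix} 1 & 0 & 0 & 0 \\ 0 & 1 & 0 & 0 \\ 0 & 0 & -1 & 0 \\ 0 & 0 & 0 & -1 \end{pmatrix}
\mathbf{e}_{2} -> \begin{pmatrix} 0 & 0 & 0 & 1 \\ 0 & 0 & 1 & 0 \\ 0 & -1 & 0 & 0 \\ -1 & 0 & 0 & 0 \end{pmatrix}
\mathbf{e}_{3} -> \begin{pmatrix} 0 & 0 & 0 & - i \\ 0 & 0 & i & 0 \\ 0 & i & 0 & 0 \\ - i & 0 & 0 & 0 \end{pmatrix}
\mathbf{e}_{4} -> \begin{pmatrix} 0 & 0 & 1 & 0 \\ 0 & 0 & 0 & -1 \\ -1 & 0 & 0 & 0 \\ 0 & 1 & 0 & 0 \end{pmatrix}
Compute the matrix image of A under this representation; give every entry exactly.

Bivector images (products of the table entries): rho(e_{12}) = rho(\mathbf{e}_{1})rho(\mathbf{e}_{2}) = \begin{pmatrix} 0 & 0 & 0 & 1 \\ 0 & 0 & 1 & 0 \\ 0 & 1 & 0 & 0 \\ 1 & 0 & 0 & 0 \end{pmatrix}; rho(e_{23}) = rho(\mathbf{e}_{2})rho(\mathbf{e}_{3}) = \begin{pmatrix} - i & 0 & 0 & 0 \\ 0 & i & 0 & 0 \\ 0 & 0 & - i & 0 \\ 0 & 0 & 0 & i \end{pmatrix}.
M = (-1)*rho(e_{12}) + (4)*rho(e_{23}), summed entrywise:
Answer: \begin{pmatrix} - 4 i & 0 & 0 & -1 \\ 0 & 4 i & -1 & 0 \\ 0 & -1 & - 4 i & 0 \\ -1 & 0 & 0 & 4 i \end{pmatrix}


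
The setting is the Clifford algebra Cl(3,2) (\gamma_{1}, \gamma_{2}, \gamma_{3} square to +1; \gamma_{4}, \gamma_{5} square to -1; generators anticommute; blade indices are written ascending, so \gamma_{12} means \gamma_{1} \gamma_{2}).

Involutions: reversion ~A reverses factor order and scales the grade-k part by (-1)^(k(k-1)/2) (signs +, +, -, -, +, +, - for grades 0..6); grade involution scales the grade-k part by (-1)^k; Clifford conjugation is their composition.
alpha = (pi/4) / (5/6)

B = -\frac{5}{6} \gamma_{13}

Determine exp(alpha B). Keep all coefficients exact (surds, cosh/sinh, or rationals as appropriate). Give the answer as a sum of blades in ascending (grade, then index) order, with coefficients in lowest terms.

B^2 = (-\frac{5}{6})^2*(\gamma_{13})^2 = \frac{25}{36}*(-1) = -\frac{25}{36} (a basis 2-blade squares to minus the product of its generators' squares).
B^2 = -\frac{25}{36} — circular case — the even/odd split gives cos and sin: l = \frac{5}{6}, alpha*l = \frac{\pi}{4}, so exp(alpha B) = cos(\frac{\pi}{4}) + (sin(\frac{\pi}{4})/(\frac{5}{6}))*B = \frac{\sqrt{2}}{2} + (\frac{3 \sqrt{2}}{5})*B.
Answer: \frac{\sqrt{2}}{2} - \frac{\sqrt{2}}{2} \gamma_{13}


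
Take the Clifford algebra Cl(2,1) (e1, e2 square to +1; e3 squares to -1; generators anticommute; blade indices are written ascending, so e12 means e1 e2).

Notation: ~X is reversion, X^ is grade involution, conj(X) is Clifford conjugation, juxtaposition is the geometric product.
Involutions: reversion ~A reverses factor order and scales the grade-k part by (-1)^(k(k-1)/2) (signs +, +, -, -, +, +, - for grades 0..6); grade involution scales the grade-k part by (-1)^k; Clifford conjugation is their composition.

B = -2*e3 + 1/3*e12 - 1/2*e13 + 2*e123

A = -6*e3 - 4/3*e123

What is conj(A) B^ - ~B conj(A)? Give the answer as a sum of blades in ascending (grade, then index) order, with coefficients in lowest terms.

first term: -28/3 - 3*e1 - 2/3*e2 + 4/9*e3 + 44/3*e12 + 2*e123
second term: 44/3 - 3*e1 + 2/3*e2 - 4/9*e3 + 28/3*e12 - 2*e123
Answer: -24 - 4/3*e2 + 8/9*e3 + 16/3*e12 + 4*e123


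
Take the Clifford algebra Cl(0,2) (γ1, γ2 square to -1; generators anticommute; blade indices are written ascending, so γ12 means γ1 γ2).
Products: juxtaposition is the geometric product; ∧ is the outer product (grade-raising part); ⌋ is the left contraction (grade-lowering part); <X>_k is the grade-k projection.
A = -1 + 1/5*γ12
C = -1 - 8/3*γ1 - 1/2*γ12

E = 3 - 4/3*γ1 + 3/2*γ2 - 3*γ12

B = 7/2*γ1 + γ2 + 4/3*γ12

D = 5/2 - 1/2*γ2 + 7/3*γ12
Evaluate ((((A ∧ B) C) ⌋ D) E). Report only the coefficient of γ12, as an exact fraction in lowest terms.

step 1: -7/2*γ1 - γ2 - 4/3*γ12
step 2: -10 + 4*γ1 + 101/36*γ2 - 4/3*γ12
step 3: -1475/72 + 707/108*γ1 - 13/3*γ2 - 70/3*γ12
step 4: -75317/648 + 10255/108*γ1 + 337/48*γ2 - 9/2*γ12
Answer: -9/2


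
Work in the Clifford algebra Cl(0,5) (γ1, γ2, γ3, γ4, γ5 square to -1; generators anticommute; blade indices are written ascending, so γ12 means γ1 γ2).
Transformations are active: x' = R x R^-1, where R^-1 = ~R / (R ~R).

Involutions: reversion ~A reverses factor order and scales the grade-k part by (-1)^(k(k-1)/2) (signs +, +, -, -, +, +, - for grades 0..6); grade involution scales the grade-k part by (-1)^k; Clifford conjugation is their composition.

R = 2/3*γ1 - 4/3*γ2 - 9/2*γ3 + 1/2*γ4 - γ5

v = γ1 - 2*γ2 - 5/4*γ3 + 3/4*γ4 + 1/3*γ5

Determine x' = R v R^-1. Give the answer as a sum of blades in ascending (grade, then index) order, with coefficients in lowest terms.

~R = 2/3*γ1 - 4/3*γ2 - 9/2*γ3 + 1/2*γ4 - γ5, and R ~R = -427/18, so R^-1 = ~R / (-427/18).
R v = -9 + 11/3*γ13 + 11/9*γ15 - 22/3*γ23 - 22/9*γ25 - 11/4*γ34 - 11/4*γ35 + 11/12*γ45
Answer: -211/427*γ1 + 422/427*γ2 - 3697/1708*γ3 - 633/1708*γ4 - 1399/1281*γ5


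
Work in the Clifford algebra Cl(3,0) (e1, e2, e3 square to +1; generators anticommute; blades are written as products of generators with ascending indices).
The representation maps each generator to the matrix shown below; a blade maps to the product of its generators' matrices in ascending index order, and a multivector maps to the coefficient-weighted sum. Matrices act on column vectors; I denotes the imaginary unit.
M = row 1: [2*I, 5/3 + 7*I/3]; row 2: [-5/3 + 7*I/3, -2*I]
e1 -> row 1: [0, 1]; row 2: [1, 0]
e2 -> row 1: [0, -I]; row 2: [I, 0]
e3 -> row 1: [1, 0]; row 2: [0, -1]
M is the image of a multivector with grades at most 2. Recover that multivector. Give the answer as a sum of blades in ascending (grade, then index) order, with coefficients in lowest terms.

Method: 1, rho(e1), rho(e2), rho(e3) form a trace-orthogonal basis of the 2x2 complex matrices (tr(X Y) = 2 if X = Y, else 0), so M = m0*1 + m1*rho(e1) + m2*rho(e2) + m3*rho(e3) with m0 = tr(M)/2 = 0, m1 = tr(M rho(e1))/2 = 7*I/3, m2 = tr(M rho(e2))/2 = 5*I/3, m3 = tr(M rho(e3))/2 = 2*I.
Multiplying table entries, the bivector images are rho(e1 e2) = I*rho(e3), rho(e1 e3) = -I*rho(e2), rho(e2 e3) = I*rho(e1); with real blade coefficients the real parts of m0..m3 are the coefficients of 1, e1, e2, e3 and the imaginary parts give the bivectors (e2 e3: Im m1, e1 e3: -Im m2, e1 e2: Im m3).
Answer: 2*e1 e2 - 5/3*e1 e3 + 7/3*e2 e3


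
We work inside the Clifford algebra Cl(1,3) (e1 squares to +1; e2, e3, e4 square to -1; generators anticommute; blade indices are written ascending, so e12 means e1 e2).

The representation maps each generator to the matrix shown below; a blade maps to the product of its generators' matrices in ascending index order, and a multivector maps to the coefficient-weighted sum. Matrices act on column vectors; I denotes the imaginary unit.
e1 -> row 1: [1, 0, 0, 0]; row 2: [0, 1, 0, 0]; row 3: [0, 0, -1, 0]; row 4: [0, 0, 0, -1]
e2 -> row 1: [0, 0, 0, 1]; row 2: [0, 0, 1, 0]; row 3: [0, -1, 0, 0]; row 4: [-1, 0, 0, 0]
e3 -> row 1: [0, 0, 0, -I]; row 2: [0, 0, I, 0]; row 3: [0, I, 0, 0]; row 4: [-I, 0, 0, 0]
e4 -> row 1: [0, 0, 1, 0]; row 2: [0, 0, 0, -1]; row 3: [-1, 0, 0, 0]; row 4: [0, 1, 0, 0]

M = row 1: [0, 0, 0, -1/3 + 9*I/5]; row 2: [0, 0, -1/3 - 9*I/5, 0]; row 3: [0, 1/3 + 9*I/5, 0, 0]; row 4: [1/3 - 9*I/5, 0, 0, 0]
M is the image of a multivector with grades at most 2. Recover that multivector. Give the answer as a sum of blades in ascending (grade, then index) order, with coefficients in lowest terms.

Method: the blade images are trace-orthogonal — tr(rho(e_A) rho(e_B)^-1) = 4 if A = B and 0 otherwise — and rho(e_A)^-1 = (e_A)^2 * rho(e_A) with (e_A)^2 = +1 or -1, so the coefficient of e_A in the preimage is (e_A)^2 * tr(M rho(e_A))/4.
Nonzero projections over blades of grade <= 2: e2: (e2)^2 = -1, tr(M rho(e2)) = 4/3, coefficient -1/3; e13: (e13)^2 = +1, tr(M rho(e13)) = -36/5, coefficient -9/5. Every other blade of grade <= 2 projects to 0.
Answer: -1/3*e2 - 9/5*e13


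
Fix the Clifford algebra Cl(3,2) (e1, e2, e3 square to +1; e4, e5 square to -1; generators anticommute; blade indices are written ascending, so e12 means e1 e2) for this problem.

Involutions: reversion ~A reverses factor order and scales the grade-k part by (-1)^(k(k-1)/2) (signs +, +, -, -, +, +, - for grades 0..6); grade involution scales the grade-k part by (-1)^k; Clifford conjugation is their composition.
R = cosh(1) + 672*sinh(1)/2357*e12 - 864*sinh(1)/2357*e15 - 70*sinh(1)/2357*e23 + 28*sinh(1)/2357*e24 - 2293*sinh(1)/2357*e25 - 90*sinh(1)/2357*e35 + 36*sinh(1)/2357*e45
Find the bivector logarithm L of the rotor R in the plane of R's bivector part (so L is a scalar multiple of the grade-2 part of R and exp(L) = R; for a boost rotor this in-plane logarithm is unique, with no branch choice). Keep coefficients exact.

The scalar part of R is cosh(1), giving the rapidity magnitude (cosh is even); the bivector part supplies orientation, its quotient by sinh of the rapidity is the plane, and L = rapidity * plane — unique in that plane, since flipping both signs leaves L unchanged.
Concretely: cosh(rapidity) = cosh(1) gives rapidity = ±1, and since rapidity/sinh(rapidity) is even the sign is immaterial: L = (rapidity/sinh(rapidity)) * <R>_2 = (1/sinh(1)) * <R>_2.
Answer: 672/2357*e12 - 864/2357*e15 - 70/2357*e23 + 28/2357*e24 - 2293/2357*e25 - 90/2357*e35 + 36/2357*e45


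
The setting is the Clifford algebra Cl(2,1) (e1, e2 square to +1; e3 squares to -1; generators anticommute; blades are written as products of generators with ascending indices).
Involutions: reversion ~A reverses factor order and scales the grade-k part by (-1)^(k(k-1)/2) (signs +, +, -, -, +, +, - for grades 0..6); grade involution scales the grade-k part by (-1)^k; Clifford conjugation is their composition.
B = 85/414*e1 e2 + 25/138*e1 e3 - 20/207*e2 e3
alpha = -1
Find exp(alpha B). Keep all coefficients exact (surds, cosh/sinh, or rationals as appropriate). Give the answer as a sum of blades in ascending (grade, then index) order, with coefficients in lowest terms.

B^2 term by term: the squares give (85/414)^2*(e1 e2)^2 + (25/138)^2*(e1 e3)^2 + (-20/207)^2*(e2 e3)^2 = 7225/171396*(-1) + 625/19044*(+1) + 400/42849*(+1) = 0 (each basis 2-blade squares to minus the product of its generators' squares); cross terms between blades sharing an index anticommute and cancel. So B^2 = 0.
B^2 = 0, so the series truncates immediately: exp(alpha B) = 1 + alpha B (parabolic case).
Answer: 1 - 85/414*e1 e2 - 25/138*e1 e3 + 20/207*e2 e3


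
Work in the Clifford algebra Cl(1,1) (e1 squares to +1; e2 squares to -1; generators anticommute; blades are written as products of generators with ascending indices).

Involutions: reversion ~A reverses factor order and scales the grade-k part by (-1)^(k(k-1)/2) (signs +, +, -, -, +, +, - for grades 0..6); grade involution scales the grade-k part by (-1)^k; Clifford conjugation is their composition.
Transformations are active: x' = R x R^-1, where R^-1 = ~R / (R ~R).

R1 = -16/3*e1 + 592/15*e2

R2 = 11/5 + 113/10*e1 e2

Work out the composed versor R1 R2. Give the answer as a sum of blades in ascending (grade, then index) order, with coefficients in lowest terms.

Distribute over the terms of R1 (each basis-blade product reordered to ascending indices, repeated generators contracted through their squares):
(-16/3*e1) R2 = -176/15*e1 - 904/15*e2
(592/15*e2) R2 = 33448/75*e1 + 6512/75*e2
Summing the partial products and collecting blades:
Answer: 10856/25*e1 + 664/25*e2


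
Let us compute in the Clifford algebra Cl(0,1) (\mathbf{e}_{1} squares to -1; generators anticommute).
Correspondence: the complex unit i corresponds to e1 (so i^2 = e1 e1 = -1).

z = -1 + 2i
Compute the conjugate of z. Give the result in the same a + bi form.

In blades: z = -1 + 2 e_{1}.
Conjugation here is Clifford conjugation: the scalar is fixed and the grade-1 and grade-2 blades all flip sign, giving -1 - 2 e_{1}; translating back:
Answer: -1 - 2i


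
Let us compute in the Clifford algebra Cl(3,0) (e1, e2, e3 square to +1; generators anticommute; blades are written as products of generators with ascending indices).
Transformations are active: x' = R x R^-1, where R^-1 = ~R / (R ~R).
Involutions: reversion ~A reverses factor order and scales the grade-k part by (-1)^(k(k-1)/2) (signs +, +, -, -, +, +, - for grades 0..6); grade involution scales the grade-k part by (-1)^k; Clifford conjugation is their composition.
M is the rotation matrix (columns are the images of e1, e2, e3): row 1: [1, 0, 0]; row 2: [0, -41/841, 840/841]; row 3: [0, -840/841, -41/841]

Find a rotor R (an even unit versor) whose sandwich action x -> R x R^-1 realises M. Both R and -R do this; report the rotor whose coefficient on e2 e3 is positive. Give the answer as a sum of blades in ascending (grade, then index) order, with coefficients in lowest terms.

Method: write R = a + b12*e1 e2 + b13*e1 e3 + b23*e2 e3 with a^2 + b12^2 + b13^2 + b23^2 = 1 (so R^-1 = ~R). Expanding the columns R e_j ~R gives tr M = 4a^2 - 1 and, from the antisymmetric part, M21 - M12 = -4a*b12, M13 - M31 = 4a*b13, M32 - M23 = -4a*b23.
Here tr M = 759/841, so a^2 = (1 + tr M)/4 = 400/841 and a = ±20/29. Taking a = 20/29: M21 - M12 = 0, M13 - M31 = 0, M32 - M23 = -1680/841, giving b12 = 0, b13 = 0, b23 = 21/29, i.e. R = 20/29 + 21/29*e2 e3.
Its e2 e3 coefficient is already positive.
Answer: 20/29 + 21/29*e2 e3. Why the constraint matters: R and -R act identically through the sandwich — M has trace 759/841 either way — so only the sign condition on e2 e3 picks one of the two preimages.


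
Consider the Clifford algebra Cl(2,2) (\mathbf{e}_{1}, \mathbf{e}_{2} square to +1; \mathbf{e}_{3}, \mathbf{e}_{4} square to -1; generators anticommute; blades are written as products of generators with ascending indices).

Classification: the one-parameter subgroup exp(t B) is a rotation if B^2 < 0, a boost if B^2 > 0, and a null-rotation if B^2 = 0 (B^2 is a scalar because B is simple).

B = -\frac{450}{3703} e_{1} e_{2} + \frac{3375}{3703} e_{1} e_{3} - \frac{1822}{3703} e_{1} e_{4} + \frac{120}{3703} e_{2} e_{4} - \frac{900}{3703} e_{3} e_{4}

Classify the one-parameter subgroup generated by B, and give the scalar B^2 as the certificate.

B^2 term by term: the squares give (-\frac{450}{3703})^2*(e_{1} e_{2})^2 + (\frac{3375}{3703})^2*(e_{1} e_{3})^2 + (-\frac{1822}{3703})^2*(e_{1} e_{4})^2 + (\frac{120}{3703})^2*(e_{2} e_{4})^2 + (-\frac{900}{3703})^2*(e_{3} e_{4})^2 = \frac{202500}{13712209}*(-1) + \frac{11390625}{13712209}*(+1) + \frac{3319684}{13712209}*(+1) + \frac{14400}{13712209}*(+1) + \frac{810000}{13712209}*(-1) = 1 (each basis 2-blade squares to minus the product of its generators' squares); cross terms between blades sharing an index anticommute and cancel; the commuting (index-disjoint) pairs give grade-4 terms 2*c*c'*(blade product), which cancel blade by blade — e_{1} e_{2} e_{3} e_{4}: \frac{810000}{13712209} - \frac{810000}{13712209} = 0 — confirming B is simple. So B^2 = 1.
Answer: boost, certificate B^2 = 1. B^2 = 1 is basis-independent, so its sign is the whole story.


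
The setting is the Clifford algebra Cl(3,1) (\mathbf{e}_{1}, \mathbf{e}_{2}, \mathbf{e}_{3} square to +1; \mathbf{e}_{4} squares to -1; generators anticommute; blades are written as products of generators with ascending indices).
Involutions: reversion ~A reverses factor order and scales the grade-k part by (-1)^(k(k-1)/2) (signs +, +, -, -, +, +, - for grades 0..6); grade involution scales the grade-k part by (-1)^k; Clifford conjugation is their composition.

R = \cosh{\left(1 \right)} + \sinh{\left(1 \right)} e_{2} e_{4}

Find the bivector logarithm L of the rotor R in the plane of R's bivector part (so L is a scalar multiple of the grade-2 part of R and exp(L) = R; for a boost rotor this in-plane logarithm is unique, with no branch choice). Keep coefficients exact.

The scalar part of R is \cosh{\left(1 \right)}, which determines |rapidity| via cosh; the sign lives in the bivector part, and pairing them (bivector part over sinh of the rapidity = the plane) gives the unique in-plane L = rapidity * plane.
Concretely: cosh(rapidity) = \cosh{\left(1 \right)} gives rapidity = ±1, and since rapidity/sinh(rapidity) is even the sign is immaterial: L = (rapidity/sinh(rapidity)) * <R>_2 = (\frac{1}{\sinh{\left(1 \right)}}) * <R>_2.
Answer: e_{2} e_{4}


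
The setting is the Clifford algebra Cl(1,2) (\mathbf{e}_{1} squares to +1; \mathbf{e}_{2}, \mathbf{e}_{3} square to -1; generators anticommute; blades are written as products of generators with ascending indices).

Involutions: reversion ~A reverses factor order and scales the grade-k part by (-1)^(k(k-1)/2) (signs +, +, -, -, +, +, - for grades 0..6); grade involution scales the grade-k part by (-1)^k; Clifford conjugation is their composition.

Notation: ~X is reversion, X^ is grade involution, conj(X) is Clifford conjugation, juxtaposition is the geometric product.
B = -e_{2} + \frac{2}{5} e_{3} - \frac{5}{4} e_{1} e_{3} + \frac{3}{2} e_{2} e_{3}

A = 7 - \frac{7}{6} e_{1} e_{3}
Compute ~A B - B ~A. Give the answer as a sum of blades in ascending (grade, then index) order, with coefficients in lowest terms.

first term: -\frac{35}{24} - \frac{7}{15} e_{1} - 7 e_{2} + \frac{14}{5} e_{3} + \frac{7}{4} e_{1} e_{2} - \frac{35}{4} e_{1} e_{3} + \frac{21}{2} e_{2} e_{3} + \frac{7}{6} e_{1} e_{2} e_{3}
second term: -\frac{35}{24} + \frac{7}{15} e_{1} - 7 e_{2} + \frac{14}{5} e_{3} - \frac{7}{4} e_{1} e_{2} - \frac{35}{4} e_{1} e_{3} + \frac{21}{2} e_{2} e_{3} + \frac{7}{6} e_{1} e_{2} e_{3}
Answer: -\frac{14}{15} e_{1} + \frac{7}{2} e_{1} e_{2}


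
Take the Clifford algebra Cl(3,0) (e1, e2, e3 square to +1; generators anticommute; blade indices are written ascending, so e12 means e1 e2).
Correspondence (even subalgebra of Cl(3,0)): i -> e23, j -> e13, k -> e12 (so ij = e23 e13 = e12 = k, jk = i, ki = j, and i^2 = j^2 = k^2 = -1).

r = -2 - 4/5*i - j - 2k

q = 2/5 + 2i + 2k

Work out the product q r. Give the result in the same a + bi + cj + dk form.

In blades: q = 2/5 + 2*e12 + 2*e23, r = -2 - 2*e12 - e13 - 4/5*e23.
Distribute q over r term by term (generator squares from the signature, products reordered to ascending indices): (2/5)*r = -4/5 - 4/5*e12 - 2/5*e13 - 8/25*e23; (2*e12)*r = 4 - 4*e12 - 8/5*e13 + 2*e23; (2*e23)*r = 8/5 - 2*e12 + 4*e13 - 4*e23.
Sum: 24/5 - 34/5*e12 + 2*e13 - 58/25*e23; translating back through the correspondence:
Answer: 24/5 - 58/25*i + 2j - 34/5*k


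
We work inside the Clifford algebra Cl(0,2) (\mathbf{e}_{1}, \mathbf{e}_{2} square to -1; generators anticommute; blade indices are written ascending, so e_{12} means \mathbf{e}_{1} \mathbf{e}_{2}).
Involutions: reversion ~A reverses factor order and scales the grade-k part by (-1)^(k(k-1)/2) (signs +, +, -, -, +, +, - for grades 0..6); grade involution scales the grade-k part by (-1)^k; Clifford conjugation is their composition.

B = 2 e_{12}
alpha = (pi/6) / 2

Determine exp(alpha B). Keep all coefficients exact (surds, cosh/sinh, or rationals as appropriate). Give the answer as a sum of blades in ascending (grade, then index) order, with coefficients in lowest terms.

B^2 = (2)^2*(e_{12})^2 = 4*(-1) = -4 (a basis 2-blade squares to minus the product of its generators' squares).
B^2 = -4 — the series telescopes trigonometrically here: l = 2, alpha*l = \frac{\pi}{6}, so exp(alpha B) = cos(\frac{\pi}{6}) + (sin(\frac{\pi}{6})/2)*B = \frac{\sqrt{3}}{2} + (\frac{1}{4})*B.
Answer: \frac{\sqrt{3}}{2} + \frac{1}{2} e_{12}


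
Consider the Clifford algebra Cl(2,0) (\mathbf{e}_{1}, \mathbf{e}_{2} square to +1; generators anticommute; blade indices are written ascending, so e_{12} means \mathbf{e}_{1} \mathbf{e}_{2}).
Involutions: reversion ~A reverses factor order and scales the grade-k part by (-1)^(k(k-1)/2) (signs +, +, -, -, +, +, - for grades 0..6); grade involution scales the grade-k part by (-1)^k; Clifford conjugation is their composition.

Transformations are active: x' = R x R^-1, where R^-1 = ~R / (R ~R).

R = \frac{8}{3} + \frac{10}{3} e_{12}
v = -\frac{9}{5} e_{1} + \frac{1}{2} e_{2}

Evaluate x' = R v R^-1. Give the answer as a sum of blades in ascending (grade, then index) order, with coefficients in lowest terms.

~R = \frac{8}{3} - \frac{10}{3} e_{12}, and R ~R = \frac{164}{9}, so R^-1 = ~R / (\frac{164}{9}).
R v = -\frac{47}{15} e_{1} + \frac{22}{3} e_{2}
Answer: \frac{181}{205} e_{1} + \frac{135}{82} e_{2}


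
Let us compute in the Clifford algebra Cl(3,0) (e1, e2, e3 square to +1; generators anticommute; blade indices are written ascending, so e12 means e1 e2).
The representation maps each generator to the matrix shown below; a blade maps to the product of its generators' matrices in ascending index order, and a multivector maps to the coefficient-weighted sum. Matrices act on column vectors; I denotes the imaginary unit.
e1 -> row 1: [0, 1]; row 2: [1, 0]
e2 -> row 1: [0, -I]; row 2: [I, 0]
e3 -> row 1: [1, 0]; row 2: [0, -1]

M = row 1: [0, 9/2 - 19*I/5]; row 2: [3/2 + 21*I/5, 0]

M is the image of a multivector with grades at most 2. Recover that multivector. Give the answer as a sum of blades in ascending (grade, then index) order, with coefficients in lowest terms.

Method: 1, rho(e1), rho(e2), rho(e3) form a trace-orthogonal basis of the 2x2 complex matrices (tr(X Y) = 2 if X = Y, else 0), so M = m0*1 + m1*rho(e1) + m2*rho(e2) + m3*rho(e3) with m0 = tr(M)/2 = 0, m1 = tr(M rho(e1))/2 = 3 + I/5, m2 = tr(M rho(e2))/2 = 4 + 3*I/2, m3 = tr(M rho(e3))/2 = 0.
Multiplying table entries, the bivector images are rho(e12) = I*rho(e3), rho(e13) = -I*rho(e2), rho(e23) = I*rho(e1); with real blade coefficients the real parts of m0..m3 are the coefficients of 1, e1, e2, e3 and the imaginary parts give the bivectors (e23: Im m1, e13: -Im m2, e12: Im m3).
Answer: 3*e1 + 4*e2 - 3/2*e13 + 1/5*e23


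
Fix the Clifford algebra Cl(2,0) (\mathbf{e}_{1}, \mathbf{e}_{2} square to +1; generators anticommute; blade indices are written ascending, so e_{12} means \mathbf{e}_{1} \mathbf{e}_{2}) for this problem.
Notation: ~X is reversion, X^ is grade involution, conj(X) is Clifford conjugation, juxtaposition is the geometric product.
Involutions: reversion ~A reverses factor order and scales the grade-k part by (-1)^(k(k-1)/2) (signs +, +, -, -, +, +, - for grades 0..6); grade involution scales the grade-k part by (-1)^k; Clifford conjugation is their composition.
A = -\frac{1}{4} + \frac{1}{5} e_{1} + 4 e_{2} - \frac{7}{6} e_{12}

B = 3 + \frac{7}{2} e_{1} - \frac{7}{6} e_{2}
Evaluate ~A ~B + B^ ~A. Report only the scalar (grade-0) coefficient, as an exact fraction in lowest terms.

first term: -\frac{283}{60} - \frac{589}{360} e_{1} + \frac{197}{24} e_{2} - \frac{161}{15} e_{12}
second term: \frac{193}{60} + \frac{41}{360} e_{1} + \frac{61}{8} e_{2} - \frac{161}{15} e_{12}
Answer: -\frac{3}{2}


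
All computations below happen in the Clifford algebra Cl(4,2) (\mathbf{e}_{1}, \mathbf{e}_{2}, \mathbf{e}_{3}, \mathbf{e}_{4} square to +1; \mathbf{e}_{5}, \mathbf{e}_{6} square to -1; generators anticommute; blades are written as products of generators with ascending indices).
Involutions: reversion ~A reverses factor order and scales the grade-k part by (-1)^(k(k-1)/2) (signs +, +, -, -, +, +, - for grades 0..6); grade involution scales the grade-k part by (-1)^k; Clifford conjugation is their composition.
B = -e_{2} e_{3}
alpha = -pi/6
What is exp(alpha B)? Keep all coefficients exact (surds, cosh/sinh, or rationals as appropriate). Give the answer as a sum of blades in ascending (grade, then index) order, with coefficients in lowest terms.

B^2 = (-1)^2*(e_{2} e_{3})^2 = 1*(-1) = -1 (a basis 2-blade squares to minus the product of its generators' squares).
B^2 = -1 — a negative square means the series sums to a rotation: l = 1, alpha*l = - \frac{\pi}{6}, so exp(alpha B) = cos(- \frac{\pi}{6}) + (sin(- \frac{\pi}{6})/1)*B = \frac{\sqrt{3}}{2} + (- \frac{1}{2})*B.
Answer: \frac{\sqrt{3}}{2} + \frac{1}{2} e_{2} e_{3}


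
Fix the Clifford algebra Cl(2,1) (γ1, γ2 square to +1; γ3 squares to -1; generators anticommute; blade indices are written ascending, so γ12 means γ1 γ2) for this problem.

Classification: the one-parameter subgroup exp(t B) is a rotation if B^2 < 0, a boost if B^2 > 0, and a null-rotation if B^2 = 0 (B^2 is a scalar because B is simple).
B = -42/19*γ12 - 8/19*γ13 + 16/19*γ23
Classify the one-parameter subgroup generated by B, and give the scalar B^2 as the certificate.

B^2 term by term: the squares give (-42/19)^2*(γ12)^2 + (-8/19)^2*(γ13)^2 + (16/19)^2*(γ23)^2 = 1764/361*(-1) + 64/361*(+1) + 256/361*(+1) = -4 (each basis 2-blade squares to minus the product of its generators' squares); cross terms between blades sharing an index anticommute and cancel. So B^2 = -4.
Answer: rotation, certificate B^2 = -4. Why this suffices: the scalar -4 survives any versor conjugation, so its sign alone determines the class however B is presented.


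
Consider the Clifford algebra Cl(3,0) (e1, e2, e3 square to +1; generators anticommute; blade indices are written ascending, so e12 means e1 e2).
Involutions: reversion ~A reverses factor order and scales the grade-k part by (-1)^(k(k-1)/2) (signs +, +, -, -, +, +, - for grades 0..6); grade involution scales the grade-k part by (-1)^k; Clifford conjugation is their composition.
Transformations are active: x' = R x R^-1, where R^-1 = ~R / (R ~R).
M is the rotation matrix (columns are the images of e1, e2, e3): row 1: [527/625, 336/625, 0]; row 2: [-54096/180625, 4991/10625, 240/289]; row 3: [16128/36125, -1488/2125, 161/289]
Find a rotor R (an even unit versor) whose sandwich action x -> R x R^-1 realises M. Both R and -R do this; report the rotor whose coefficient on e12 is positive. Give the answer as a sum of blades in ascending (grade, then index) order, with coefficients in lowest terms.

Method: write R = a + b12*e12 + b13*e13 + b23*e23 with a^2 + b12^2 + b13^2 + b23^2 = 1 (so R^-1 = ~R). Expanding the columns R e_j ~R gives tr M = 4a^2 - 1 and, from the antisymmetric part, M21 - M12 = -4a*b12, M13 - M31 = 4a*b13, M32 - M23 = -4a*b23.
Here tr M = 13511/7225, so a^2 = (1 + tr M)/4 = 5184/7225 and a = ±72/85. Taking a = 72/85: M21 - M12 = -6048/7225, M13 - M31 = -16128/36125, M32 - M23 = -55296/36125, giving b12 = 21/85, b13 = -56/425, b23 = 192/425, i.e. R = 72/85 + 21/85*e12 - 56/425*e13 + 192/425*e23.
Its e12 coefficient is already positive.
Answer: 72/85 + 21/85*e12 - 56/425*e13 + 192/425*e23. Uniqueness: Spin(3) -> SO(3) maps R and -R to the same rotation of trace 13511/7225; fixing the sign of the e12 coefficient removes the ambiguity.


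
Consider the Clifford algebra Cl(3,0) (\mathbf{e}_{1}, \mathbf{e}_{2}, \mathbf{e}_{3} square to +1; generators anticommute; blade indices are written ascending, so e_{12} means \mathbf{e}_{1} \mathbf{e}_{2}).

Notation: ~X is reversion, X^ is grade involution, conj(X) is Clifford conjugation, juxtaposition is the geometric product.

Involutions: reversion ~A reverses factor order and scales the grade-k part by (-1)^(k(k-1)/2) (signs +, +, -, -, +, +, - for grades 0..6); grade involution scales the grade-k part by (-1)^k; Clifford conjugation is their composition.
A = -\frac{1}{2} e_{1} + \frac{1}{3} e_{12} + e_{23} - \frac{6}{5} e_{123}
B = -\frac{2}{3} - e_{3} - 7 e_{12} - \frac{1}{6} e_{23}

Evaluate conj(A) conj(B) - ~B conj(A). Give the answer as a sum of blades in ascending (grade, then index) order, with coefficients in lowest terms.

first term: \frac{5}{2} - \frac{2}{15} e_{1} + \frac{5}{2} e_{2} + \frac{42}{5} e_{3} - \frac{44}{45} e_{12} + \frac{67}{9} e_{13} + \frac{2}{3} e_{23} + \frac{11}{20} e_{123}
second term: \frac{5}{2} - \frac{2}{15} e_{1} - \frac{9}{2} e_{2} + \frac{42}{5} e_{3} + \frac{64}{45} e_{12} - \frac{58}{9} e_{13} + \frac{2}{3} e_{23} + \frac{73}{60} e_{123}
Answer: 7 e_{2} - \frac{12}{5} e_{12} + \frac{125}{9} e_{13} - \frac{2}{3} e_{123}


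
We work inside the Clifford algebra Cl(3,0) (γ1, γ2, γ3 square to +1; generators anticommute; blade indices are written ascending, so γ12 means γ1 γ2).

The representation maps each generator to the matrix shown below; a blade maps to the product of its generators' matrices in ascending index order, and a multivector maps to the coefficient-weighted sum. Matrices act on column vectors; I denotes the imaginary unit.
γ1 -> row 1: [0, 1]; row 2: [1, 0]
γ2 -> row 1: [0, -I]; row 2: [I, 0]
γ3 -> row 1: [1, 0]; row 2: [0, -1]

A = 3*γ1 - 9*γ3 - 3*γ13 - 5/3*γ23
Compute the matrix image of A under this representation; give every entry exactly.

Bivector images (products of the table entries): rho(γ13) = rho(γ1)rho(γ3) = row 1: [0, -1]; row 2: [1, 0]; rho(γ23) = rho(γ2)rho(γ3) = row 1: [0, I]; row 2: [I, 0].
M = (3)*rho(γ1) + (-9)*rho(γ3) + (-3)*rho(γ13) + (-5/3)*rho(γ23), summed entrywise:
Answer: row 1: [-9, 6 - 5*I/3]; row 2: [-5*I/3, 9]


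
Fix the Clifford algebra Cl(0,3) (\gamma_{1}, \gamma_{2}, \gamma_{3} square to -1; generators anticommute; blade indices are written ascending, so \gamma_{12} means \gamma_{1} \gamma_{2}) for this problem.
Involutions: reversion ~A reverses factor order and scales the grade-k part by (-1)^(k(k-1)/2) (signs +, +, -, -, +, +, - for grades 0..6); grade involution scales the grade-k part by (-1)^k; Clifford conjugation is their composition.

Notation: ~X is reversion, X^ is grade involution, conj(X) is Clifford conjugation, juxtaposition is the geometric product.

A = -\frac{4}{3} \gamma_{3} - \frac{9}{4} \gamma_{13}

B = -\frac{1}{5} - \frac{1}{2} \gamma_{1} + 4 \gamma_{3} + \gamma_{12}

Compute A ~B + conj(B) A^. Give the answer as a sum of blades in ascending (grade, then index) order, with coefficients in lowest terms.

first term: \frac{16}{3} + 9 \gamma_{1} + \frac{167}{120} \gamma_{3} - \frac{13}{60} \gamma_{13} - \frac{9}{4} \gamma_{23} + \frac{4}{3} \gamma_{123}
second term: \frac{16}{3} + 9 \gamma_{1} + \frac{103}{120} \gamma_{3} + \frac{67}{60} \gamma_{13} + \frac{9}{4} \gamma_{23} - \frac{4}{3} \gamma_{123}
Answer: \frac{32}{3} + 18 \gamma_{1} + \frac{9}{4} \gamma_{3} + \frac{9}{10} \gamma_{13}


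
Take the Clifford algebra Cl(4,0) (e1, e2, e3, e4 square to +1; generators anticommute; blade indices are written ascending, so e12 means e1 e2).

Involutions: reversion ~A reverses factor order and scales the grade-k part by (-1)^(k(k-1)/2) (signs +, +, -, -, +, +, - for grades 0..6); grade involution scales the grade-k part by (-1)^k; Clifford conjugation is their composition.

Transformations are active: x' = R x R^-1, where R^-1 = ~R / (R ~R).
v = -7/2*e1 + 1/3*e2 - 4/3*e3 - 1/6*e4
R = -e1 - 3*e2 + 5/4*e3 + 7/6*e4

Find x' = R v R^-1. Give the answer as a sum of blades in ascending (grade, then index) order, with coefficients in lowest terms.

~R = -e1 - 3*e2 + 5/4*e3 + 7/6*e4, and R ~R = 1861/144, so R^-1 = ~R / (1861/144).
R v = 23/36 - 65/6*e12 + 137/24*e13 + 17/4*e14 + 43/12*e23 + 1/9*e24 + 97/72*e34
Answer: 12659/3722*e1 - 3517/5583*e2 + 8134/5583*e3 + 3149/11166*e4


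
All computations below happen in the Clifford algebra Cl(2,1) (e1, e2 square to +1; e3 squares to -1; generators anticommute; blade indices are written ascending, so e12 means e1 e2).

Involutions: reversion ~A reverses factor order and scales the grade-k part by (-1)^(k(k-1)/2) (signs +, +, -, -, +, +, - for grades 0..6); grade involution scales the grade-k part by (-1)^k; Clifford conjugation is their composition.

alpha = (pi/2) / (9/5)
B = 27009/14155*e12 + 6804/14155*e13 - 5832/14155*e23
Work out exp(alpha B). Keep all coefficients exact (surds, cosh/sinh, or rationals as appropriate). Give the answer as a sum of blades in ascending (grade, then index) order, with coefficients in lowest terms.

B^2 term by term: the squares give (27009/14155)^2*(e12)^2 + (6804/14155)^2*(e13)^2 + (-5832/14155)^2*(e23)^2 = 729486081/200364025*(-1) + 46294416/200364025*(+1) + 34012224/200364025*(+1) = -81/25 (each basis 2-blade squares to minus the product of its generators' squares); cross terms between blades sharing an index anticommute and cancel. So B^2 = -81/25.
B^2 = -81/25 — B^2 < 0, so the exponential closes trigonometrically: l = 9/5, alpha*l = pi/2, so exp(alpha B) = cos(pi/2) + (sin(pi/2)/(9/5))*B = 0 + (5/9)*B.
Answer: 3001/2831*e12 + 756/2831*e13 - 648/2831*e23


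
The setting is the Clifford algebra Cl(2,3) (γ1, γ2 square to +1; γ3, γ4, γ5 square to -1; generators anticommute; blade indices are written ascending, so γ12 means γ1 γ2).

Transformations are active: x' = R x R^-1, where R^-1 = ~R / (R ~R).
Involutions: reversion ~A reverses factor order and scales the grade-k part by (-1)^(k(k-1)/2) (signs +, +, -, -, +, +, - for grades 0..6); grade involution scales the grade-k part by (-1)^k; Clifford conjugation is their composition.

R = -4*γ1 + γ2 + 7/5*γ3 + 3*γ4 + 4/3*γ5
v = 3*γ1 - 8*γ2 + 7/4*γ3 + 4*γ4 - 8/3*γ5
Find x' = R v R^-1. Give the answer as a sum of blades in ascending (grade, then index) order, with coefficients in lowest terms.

~R = -4*γ1 + γ2 + 7/5*γ3 + 3*γ4 + 4/3*γ5, and R ~R = 959/225, so R^-1 = ~R / (959/225).
R v = -5561/180 + 29*γ12 - 56/5*γ13 - 25*γ14 + 20/3*γ15 + 259/20*γ23 + 28*γ24 + 8*γ25 + 7/20*γ34 - 91/15*γ35 - 40/3*γ45
Answer: 52733/959*γ1 - 12461/1918*γ2 - 12081/548*γ3 - 91087/1918*γ4 - 47938/2877*γ5


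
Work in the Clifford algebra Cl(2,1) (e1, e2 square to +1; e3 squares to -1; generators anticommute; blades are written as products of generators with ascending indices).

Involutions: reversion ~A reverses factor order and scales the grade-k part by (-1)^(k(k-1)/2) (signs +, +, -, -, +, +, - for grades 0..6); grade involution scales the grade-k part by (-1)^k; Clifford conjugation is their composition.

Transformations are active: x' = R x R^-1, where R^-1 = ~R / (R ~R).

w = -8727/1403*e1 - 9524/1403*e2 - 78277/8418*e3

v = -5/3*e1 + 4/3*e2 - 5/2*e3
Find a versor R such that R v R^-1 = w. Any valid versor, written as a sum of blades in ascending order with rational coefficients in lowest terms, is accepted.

Here q(v) = q(w) = -61/36; the classical choice R = v + w = -33196/4209*e1 - 22960/4209*e2 - 49661/4209*e3 then realises v -> w under the sandwich.
Answer: -33196/4209*e1 - 22960/4209*e2 - 49661/4209*e3


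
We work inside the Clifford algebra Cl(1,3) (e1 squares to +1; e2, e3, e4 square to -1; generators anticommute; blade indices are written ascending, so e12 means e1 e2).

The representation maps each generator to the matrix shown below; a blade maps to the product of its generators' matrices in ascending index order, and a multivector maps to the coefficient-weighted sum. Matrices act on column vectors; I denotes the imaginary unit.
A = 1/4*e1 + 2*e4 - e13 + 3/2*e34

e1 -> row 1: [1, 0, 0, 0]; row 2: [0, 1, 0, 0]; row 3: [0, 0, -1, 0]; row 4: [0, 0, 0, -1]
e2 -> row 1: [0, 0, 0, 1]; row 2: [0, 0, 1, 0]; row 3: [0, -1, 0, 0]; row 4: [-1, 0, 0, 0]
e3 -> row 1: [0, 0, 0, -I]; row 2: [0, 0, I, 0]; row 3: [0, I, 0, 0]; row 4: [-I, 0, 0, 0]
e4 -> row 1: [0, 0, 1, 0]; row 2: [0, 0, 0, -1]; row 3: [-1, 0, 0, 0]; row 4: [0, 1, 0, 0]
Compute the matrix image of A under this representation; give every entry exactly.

Bivector images (products of the table entries): rho(e13) = rho(e1)rho(e3) = row 1: [0, 0, 0, -I]; row 2: [0, 0, I, 0]; row 3: [0, -I, 0, 0]; row 4: [I, 0, 0, 0]; rho(e34) = rho(e3)rho(e4) = row 1: [0, -I, 0, 0]; row 2: [-I, 0, 0, 0]; row 3: [0, 0, 0, -I]; row 4: [0, 0, -I, 0].
M = (1/4)*rho(e1) + (2)*rho(e4) + (-1)*rho(e13) + (3/2)*rho(e34), summed entrywise:
Answer: row 1: [1/4, -3*I/2, 2, I]; row 2: [-3*I/2, 1/4, -I, -2]; row 3: [-2, I, -1/4, -3*I/2]; row 4: [-I, 2, -3*I/2, -1/4]


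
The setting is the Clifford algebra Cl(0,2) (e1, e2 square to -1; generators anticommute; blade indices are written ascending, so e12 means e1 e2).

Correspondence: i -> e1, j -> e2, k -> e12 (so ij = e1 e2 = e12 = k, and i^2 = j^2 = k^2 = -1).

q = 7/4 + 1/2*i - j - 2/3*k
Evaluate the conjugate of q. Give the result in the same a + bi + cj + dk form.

In blades: q = 7/4 + 1/2*e1 - e2 - 2/3*e12.
Conjugation here is Clifford conjugation: the scalar is fixed and the grade-1 and grade-2 blades all flip sign, giving 7/4 - 1/2*e1 + e2 + 2/3*e12; translating back:
Answer: 7/4 - 1/2*i + j + 2/3*k


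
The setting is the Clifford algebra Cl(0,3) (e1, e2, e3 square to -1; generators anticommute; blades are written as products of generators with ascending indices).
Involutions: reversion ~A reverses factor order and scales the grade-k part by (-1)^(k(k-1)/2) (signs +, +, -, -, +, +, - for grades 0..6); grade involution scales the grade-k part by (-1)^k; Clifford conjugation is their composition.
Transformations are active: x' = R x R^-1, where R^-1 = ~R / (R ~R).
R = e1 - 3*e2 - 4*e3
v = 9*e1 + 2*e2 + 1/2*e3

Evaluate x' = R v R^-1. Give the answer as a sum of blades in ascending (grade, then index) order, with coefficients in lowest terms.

~R = e1 - 3*e2 - 4*e3, and R ~R = -26, so R^-1 = ~R / (-26).
R v = -1 + 29*e1 e2 + 73/2*e1 e3 + 13/2*e2 e3
Answer: -116/13*e1 - 29/13*e2 - 21/26*e3


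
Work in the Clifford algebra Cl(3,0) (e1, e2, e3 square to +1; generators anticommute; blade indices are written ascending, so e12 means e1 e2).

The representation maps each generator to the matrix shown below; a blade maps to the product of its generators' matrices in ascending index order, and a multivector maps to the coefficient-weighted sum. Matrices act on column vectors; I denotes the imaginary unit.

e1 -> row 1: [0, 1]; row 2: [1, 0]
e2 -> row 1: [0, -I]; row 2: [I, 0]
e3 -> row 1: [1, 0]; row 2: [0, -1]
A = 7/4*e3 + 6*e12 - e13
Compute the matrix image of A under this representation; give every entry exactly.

Bivector images (products of the table entries): rho(e12) = rho(e1)rho(e2) = row 1: [I, 0]; row 2: [0, -I]; rho(e13) = rho(e1)rho(e3) = row 1: [0, -1]; row 2: [1, 0].
M = (7/4)*rho(e3) + (6)*rho(e12) + (-1)*rho(e13), summed entrywise:
Answer: row 1: [7/4 + 6*I, 1]; row 2: [-1, -7/4 - 6*I]


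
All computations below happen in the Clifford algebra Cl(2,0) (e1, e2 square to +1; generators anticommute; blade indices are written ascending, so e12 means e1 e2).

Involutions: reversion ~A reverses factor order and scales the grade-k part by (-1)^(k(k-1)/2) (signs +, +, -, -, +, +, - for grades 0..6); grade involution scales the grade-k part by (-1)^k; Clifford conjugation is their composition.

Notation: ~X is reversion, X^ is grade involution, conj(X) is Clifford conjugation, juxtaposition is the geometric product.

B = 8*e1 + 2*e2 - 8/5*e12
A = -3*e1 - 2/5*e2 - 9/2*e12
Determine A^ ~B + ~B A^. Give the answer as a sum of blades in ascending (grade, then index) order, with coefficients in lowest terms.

first term: 32 - 241/25*e1 + 204/5*e2 + 14/5*e12
second term: 32 + 241/25*e1 - 204/5*e2 - 14/5*e12
Answer: 64
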